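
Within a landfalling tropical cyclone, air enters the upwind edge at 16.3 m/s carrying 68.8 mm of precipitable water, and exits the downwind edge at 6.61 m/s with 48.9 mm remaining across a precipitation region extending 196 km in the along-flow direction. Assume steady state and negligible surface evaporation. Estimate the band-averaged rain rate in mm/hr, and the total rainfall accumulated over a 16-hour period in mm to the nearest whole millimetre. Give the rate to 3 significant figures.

Column moisture flux per unit crosswind length is F = V × PW.
Inflow: F_in = 16.3 × 68.8 = 1121.44 mm·m/s
Outflow: F_out = 6.61 × 48.9 = 323.229 mm·m/s
Steady-state rate R = (F_in − F_out)/L = (1121.44 − 323.229) / 196000 m = 4.073e-03 mm/s.
R = 4.073e-03 × 3600 = 14.7 mm/hr.
Over 16 h: total = 14.7 × 16 = 235.2 ≈ 235 mm.

R ≈ 14.7 mm/hr; total ≈ 235 mm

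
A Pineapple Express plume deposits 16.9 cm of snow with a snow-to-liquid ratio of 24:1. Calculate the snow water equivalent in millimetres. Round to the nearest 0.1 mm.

SWE = snow depth / ratio = 16.9 cm / 24 = 0.704 cm = 7.0 mm.

SWE ≈ 7.0 mm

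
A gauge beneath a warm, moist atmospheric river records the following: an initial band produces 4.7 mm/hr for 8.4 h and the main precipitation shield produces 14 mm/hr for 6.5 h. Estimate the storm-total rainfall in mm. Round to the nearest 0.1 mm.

Total = Σ Rᵢ Δtᵢ = 4.7 × 8.4 + 14 × 6.5
      = 39.48 + 91 = 130.5 mm.

total ≈ 130.5 mm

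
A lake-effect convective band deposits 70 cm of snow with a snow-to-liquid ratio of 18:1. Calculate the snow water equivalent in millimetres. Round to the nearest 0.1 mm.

SWE = snow depth / ratio = 70 cm / 18 = 3.889 cm = 38.9 mm.

SWE ≈ 38.9 mm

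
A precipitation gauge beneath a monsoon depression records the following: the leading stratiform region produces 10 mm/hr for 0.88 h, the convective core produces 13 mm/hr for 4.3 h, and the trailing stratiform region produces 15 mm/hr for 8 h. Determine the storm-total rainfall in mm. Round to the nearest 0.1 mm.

Total = Σ Rᵢ Δtᵢ = 10 × 0.88 + 13 × 4.3 + 15 × 8
      = 8.8 + 55.9 + 120 = 184.7 mm.

total ≈ 184.7 mm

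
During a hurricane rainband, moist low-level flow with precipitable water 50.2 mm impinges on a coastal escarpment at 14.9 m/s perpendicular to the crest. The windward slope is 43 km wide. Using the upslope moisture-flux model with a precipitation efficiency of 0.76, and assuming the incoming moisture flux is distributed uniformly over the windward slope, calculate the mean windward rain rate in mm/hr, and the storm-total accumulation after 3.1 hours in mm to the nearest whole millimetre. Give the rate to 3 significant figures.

Incoming column moisture flux per unit ridge length: F = V × PW = 14.9 × 50.2 = 747.98 mm·m/s.
Spread over the 43 km slope with efficiency ε = 0.76: R = ε·F/W = 0.76 × 747.98 / 43000 m = 1.322e-02 mm/s.
R = 1.322e-02 × 3600 = 47.6 mm/hr.
Over 3.1 h: total = 47.6 × 3.1 = 147.56 ≈ 148 mm.

R ≈ 47.6 mm/hr; total ≈ 148 mm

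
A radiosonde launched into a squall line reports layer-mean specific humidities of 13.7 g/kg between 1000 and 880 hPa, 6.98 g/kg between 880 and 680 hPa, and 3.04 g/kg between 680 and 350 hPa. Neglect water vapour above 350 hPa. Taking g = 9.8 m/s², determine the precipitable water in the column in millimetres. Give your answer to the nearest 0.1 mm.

Precipitable water is the column-integrated vapour mass per unit area: PW = (1/g) Σ q̄ Δp, with q in kg/kg and Δp in Pa (1 kg/m² of water = 1 mm).
Layer 1000–880 hPa: Δp = 120 hPa = 12000 Pa, q̄ = 0.0137 kg/kg → 0.0137 × 12000 / 9.8 = 16.78 mm
Layer 880–680 hPa: Δp = 200 hPa = 20000 Pa, q̄ = 0.00698 kg/kg → 0.00698 × 20000 / 9.8 = 14.24 mm
Layer 680–350 hPa: Δp = 330 hPa = 33000 Pa, q̄ = 0.00304 kg/kg → 0.00304 × 33000 / 9.8 = 10.24 mm
PW = 16.78 + 14.24 + 10.24 = 41.26 ≈ 41.3 mm.

PW ≈ 41.3 mm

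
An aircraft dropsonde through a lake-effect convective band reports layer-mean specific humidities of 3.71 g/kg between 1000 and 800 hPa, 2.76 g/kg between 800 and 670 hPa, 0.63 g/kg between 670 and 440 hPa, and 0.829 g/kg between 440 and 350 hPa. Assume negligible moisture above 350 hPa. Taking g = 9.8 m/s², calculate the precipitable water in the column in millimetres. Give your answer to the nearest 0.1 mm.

Precipitable water is the column-integrated vapour mass per unit area: PW = (1/g) Σ q̄ Δp, with q in kg/kg and Δp in Pa (1 kg/m² of water = 1 mm).
Layer 1000–800 hPa: Δp = 200 hPa = 20000 Pa, q̄ = 0.00371 kg/kg → 0.00371 × 20000 / 9.8 = 7.57 mm
Layer 800–670 hPa: Δp = 130 hPa = 13000 Pa, q̄ = 0.00276 kg/kg → 0.00276 × 13000 / 9.8 = 3.66 mm
Layer 670–440 hPa: Δp = 230 hPa = 23000 Pa, q̄ = 0.00063 kg/kg → 0.00063 × 23000 / 9.8 = 1.48 mm
Layer 440–350 hPa: Δp = 90 hPa = 9000 Pa, q̄ = 0.000829 kg/kg → 0.000829 × 9000 / 9.8 = 0.76 mm
PW = 7.57 + 3.66 + 1.48 + 0.76 = 13.47 ≈ 13.5 mm.

PW ≈ 13.5 mm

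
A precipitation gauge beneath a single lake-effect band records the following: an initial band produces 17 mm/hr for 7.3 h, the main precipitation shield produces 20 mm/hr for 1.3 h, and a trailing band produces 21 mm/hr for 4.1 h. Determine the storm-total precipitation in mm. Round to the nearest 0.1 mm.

total ≈ 236.2 mm

Total = Σ Rᵢ Δtᵢ = 17 × 7.3 + 20 × 1.3 + 21 × 4.1
      = 124.1 + 26 + 86.1 = 236.2 mm.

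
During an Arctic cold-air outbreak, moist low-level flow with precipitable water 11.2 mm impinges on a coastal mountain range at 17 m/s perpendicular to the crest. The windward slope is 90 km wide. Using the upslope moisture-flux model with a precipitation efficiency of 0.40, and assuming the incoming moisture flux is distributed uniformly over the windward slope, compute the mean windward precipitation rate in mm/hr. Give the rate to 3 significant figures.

Incoming column moisture flux per unit ridge length: F = V × PW = 17 × 11.2 = 190.4 mm·m/s.
Spread over the 90 km slope with efficiency ε = 0.40: R = ε·F/W = 0.40 × 190.4 / 90000 m = 8.462e-04 mm/s.
R = 8.462e-04 × 3600 = 3.05 mm/hr.

R ≈ 3.05 mm/hr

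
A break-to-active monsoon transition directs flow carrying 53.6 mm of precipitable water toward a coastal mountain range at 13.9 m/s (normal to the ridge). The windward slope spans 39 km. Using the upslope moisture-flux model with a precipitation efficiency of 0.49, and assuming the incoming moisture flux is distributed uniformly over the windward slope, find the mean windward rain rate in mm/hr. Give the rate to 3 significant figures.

Incoming column moisture flux per unit ridge length: F = V × PW = 13.9 × 53.6 = 745.04 mm·m/s.
Spread over the 39 km slope with efficiency ε = 0.49: R = ε·F/W = 0.49 × 745.04 / 39000 m = 9.361e-03 mm/s.
R = 9.361e-03 × 3600 = 33.7 mm/hr.

R ≈ 33.7 mm/hr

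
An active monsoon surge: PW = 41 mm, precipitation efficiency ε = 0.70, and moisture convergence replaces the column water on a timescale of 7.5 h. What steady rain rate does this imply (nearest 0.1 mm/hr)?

Each overturning extracts ε × PW = 0.70 × 41 = 28.7 mm.
Rate = ε·PW / τ = 28.7 / 7.5 h = 3.8 mm/hr.

R ≈ 3.8 mm/hr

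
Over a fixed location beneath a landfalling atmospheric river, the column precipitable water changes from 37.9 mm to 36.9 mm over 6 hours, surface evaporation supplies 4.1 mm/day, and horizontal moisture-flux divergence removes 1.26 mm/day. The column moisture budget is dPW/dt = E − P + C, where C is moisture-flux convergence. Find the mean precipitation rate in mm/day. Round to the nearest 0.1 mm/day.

dPW/dt = (36.9 − 37.9) mm / (6/24 day) = -4.000 mm/day.
P = E + C − dPW/dt = 4.1 + (-1.26) − (-4.000) = 6.8 mm/day.

P ≈ 6.8 mm/day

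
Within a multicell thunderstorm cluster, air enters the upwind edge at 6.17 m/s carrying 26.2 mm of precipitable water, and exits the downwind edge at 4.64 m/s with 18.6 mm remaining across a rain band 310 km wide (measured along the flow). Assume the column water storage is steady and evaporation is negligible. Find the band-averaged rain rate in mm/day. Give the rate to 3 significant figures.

R ≈ 21.0 mm/day

Column moisture flux per unit crosswind length is F = V × PW.
Inflow: F_in = 6.17 × 26.2 = 161.654 mm·m/s
Outflow: F_out = 4.64 × 18.6 = 86.304 mm·m/s
Steady-state rate R = (F_in − F_out)/L = (161.654 − 86.304) / 310000 m = 2.431e-04 mm/s.
R = 2.431e-04 × 3600 × 24 = 21.0 mm/day.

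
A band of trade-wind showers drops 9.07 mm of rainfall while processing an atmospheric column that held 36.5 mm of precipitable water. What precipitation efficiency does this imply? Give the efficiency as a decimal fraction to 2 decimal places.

ε ≈ 0.25

ε = rainfall / PW = 9.07 / 36.5 = 0.25.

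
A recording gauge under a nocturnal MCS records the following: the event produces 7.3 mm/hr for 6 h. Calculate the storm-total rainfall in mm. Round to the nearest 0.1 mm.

Total = Σ Rᵢ Δtᵢ = 7.3 × 6
      = 43.8 = 43.8 mm.

total ≈ 43.8 mm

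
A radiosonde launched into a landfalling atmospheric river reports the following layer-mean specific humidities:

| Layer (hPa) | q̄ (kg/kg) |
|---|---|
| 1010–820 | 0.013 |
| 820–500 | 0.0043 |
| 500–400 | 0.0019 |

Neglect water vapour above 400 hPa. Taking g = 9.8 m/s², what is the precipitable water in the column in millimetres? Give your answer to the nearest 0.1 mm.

PW ≈ 41.2 mm

Precipitable water is the column-integrated vapour mass per unit area: PW = (1/g) Σ q̄ Δp, with q in kg/kg and Δp in Pa (1 kg/m² of water = 1 mm).
Layer 1010–820 hPa: Δp = 190 hPa = 19000 Pa, q̄ = 0.013 kg/kg → 0.013 × 19000 / 9.8 = 25.20 mm
Layer 820–500 hPa: Δp = 320 hPa = 32000 Pa, q̄ = 0.0043 kg/kg → 0.0043 × 32000 / 9.8 = 14.04 mm
Layer 500–400 hPa: Δp = 100 hPa = 10000 Pa, q̄ = 0.0019 kg/kg → 0.0019 × 10000 / 9.8 = 1.94 mm
PW = 25.20 + 14.04 + 1.94 = 41.18 ≈ 41.2 mm.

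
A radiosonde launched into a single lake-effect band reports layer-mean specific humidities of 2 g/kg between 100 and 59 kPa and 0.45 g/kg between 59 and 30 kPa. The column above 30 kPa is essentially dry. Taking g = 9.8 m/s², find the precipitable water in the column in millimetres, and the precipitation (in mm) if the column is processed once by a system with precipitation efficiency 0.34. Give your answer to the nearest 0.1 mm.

Precipitable water is the column-integrated vapour mass per unit area: PW = (1/g) Σ q̄ Δp, with q in kg/kg and Δp in Pa (1 kg/m² of water = 1 mm).
Layer 100–59 kPa: Δp = 410 hPa = 41000 Pa, q̄ = 0.002 kg/kg → 0.002 × 41000 / 9.8 = 8.37 mm
Layer 59–30 kPa: Δp = 290 hPa = 29000 Pa, q̄ = 0.00045 kg/kg → 0.00045 × 29000 / 9.8 = 1.33 mm
PW = 8.37 + 1.33 = 9.70 ≈ 9.7 mm.
Precipitation = ε × PW = 0.34 × 9.7 = 3.3 mm.

PW ≈ 9.7 mm; precipitation ≈ 3.3 mm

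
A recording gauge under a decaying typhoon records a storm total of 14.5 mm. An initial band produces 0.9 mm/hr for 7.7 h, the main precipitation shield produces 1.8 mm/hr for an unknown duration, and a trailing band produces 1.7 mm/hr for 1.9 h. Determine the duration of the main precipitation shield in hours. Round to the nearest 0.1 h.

Known phases: 0.9 × 7.7 + 1.7 × 1.9 = 6.93 + 3.23 = 10.16 mm.
Remaining depth = 14.5 − 10.16 = 4.34 mm.
Duration = 4.34 / 1.8 = 2.4 h.

duration ≈ 2.4 h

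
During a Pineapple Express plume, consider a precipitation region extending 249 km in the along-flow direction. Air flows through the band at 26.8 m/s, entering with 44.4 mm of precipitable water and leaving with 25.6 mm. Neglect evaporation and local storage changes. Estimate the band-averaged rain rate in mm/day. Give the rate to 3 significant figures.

R ≈ 175 mm/day

Column moisture flux per unit crosswind length is F = V × PW.
Inflow: F_in = 26.8 × 44.4 = 1189.92 mm·m/s
Outflow: F_out = 26.8 × 25.6 = 686.08 mm·m/s
Steady-state rate R = (F_in − F_out)/L = (1189.92 − 686.08) / 249000 m = 2.023e-03 mm/s.
R = 2.023e-03 × 3600 × 24 = 175 mm/day.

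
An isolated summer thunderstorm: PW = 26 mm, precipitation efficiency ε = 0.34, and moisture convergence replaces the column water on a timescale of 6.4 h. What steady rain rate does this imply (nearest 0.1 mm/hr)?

Each overturning extracts ε × PW = 0.34 × 26 = 8.84 mm.
Rate = ε·PW / τ = 8.84 / 6.4 h = 1.4 mm/hr.

R ≈ 1.4 mm/hr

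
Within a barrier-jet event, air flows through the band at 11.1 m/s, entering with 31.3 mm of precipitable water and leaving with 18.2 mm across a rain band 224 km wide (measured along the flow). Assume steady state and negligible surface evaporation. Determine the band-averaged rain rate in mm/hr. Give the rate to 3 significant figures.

Column moisture flux per unit crosswind length is F = V × PW.
Inflow: F_in = 11.1 × 31.3 = 347.43 mm·m/s
Outflow: F_out = 11.1 × 18.2 = 202.02 mm·m/s
Steady-state rate R = (F_in − F_out)/L = (347.43 − 202.02) / 224000 m = 6.492e-04 mm/s.
R = 6.492e-04 × 3600 = 2.34 mm/hr.

R ≈ 2.34 mm/hr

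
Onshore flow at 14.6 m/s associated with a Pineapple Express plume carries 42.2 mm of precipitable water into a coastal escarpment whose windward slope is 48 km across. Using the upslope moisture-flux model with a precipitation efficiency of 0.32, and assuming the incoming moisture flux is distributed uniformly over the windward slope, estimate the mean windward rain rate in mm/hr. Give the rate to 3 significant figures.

R ≈ 14.8 mm/hr

Incoming column moisture flux per unit ridge length: F = V × PW = 14.6 × 42.2 = 616.12 mm·m/s.
Spread over the 48 km slope with efficiency ε = 0.32: R = ε·F/W = 0.32 × 616.12 / 48000 m = 4.107e-03 mm/s.
R = 4.107e-03 × 3600 = 14.8 mm/hr.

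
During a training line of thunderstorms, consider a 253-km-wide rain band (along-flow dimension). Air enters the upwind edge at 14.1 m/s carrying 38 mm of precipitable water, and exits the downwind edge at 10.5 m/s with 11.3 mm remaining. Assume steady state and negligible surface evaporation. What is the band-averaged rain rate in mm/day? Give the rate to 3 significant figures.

Column moisture flux per unit crosswind length is F = V × PW.
Inflow: F_in = 14.1 × 38 = 535.8 mm·m/s
Outflow: F_out = 10.5 × 11.3 = 118.65 mm·m/s
Steady-state rate R = (F_in − F_out)/L = (535.8 − 118.65) / 253000 m = 1.649e-03 mm/s.
R = 1.649e-03 × 3600 × 24 = 142 mm/day.

R ≈ 142 mm/day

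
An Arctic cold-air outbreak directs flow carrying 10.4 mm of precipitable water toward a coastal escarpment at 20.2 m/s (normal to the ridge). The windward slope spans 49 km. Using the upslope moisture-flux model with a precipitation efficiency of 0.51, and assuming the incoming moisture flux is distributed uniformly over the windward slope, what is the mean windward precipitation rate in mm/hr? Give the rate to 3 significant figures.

Incoming column moisture flux per unit ridge length: F = V × PW = 20.2 × 10.4 = 210.08 mm·m/s.
Spread over the 49 km slope with efficiency ε = 0.51: R = ε·F/W = 0.51 × 210.08 / 49000 m = 2.187e-03 mm/s.
R = 2.187e-03 × 3600 = 7.87 mm/hr.

R ≈ 7.87 mm/hr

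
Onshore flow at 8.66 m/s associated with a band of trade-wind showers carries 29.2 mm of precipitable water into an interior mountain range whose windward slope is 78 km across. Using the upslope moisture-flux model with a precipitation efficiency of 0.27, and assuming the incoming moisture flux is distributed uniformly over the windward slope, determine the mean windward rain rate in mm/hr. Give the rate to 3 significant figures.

Incoming column moisture flux per unit ridge length: F = V × PW = 8.66 × 29.2 = 252.872 mm·m/s.
Spread over the 78 km slope with efficiency ε = 0.27: R = ε·F/W = 0.27 × 252.872 / 78000 m = 8.753e-04 mm/s.
R = 8.753e-04 × 3600 = 3.15 mm/hr.

R ≈ 3.15 mm/hr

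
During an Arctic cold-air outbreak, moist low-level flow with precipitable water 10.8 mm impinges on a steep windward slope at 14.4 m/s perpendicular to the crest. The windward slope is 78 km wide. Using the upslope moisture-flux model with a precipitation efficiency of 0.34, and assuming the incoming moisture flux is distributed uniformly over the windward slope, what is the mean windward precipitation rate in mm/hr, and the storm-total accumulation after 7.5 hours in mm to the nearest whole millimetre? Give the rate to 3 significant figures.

Incoming column moisture flux per unit ridge length: F = V × PW = 14.4 × 10.8 = 155.52 mm·m/s.
Spread over the 78 km slope with efficiency ε = 0.34: R = ε·F/W = 0.34 × 155.52 / 78000 m = 6.779e-04 mm/s.
R = 6.779e-04 × 3600 = 2.44 mm/hr.
Over 7.5 h: total = 2.44 × 7.5 = 18.3 ≈ 18 mm.

R ≈ 2.44 mm/hr; total ≈ 18 mm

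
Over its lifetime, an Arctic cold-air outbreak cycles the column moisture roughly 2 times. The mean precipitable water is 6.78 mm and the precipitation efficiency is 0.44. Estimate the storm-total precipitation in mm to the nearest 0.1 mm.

precipitation ≈ 6.0 mm

Each cycle deposits ε × PW = 0.44 × 6.78 = 2.9832 mm.
Over 2 cycles: 2 × 2.9832 = 6.0 mm.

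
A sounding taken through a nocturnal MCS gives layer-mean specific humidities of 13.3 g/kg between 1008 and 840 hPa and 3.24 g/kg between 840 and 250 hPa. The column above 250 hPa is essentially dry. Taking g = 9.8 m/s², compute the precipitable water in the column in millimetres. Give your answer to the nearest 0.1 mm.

PW ≈ 42.3 mm

Precipitable water is the column-integrated vapour mass per unit area: PW = (1/g) Σ q̄ Δp, with q in kg/kg and Δp in Pa (1 kg/m² of water = 1 mm).
Layer 1008–840 hPa: Δp = 168 hPa = 16800 Pa, q̄ = 0.0133 kg/kg → 0.0133 × 16800 / 9.8 = 22.80 mm
Layer 840–250 hPa: Δp = 590 hPa = 59000 Pa, q̄ = 0.00324 kg/kg → 0.00324 × 59000 / 9.8 = 19.51 mm
PW = 22.80 + 19.51 = 42.31 ≈ 42.3 mm.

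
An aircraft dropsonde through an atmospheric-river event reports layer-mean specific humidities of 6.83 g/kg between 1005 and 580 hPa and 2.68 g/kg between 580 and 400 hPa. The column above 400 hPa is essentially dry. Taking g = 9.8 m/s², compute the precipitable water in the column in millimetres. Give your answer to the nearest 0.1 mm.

Precipitable water is the column-integrated vapour mass per unit area: PW = (1/g) Σ q̄ Δp, with q in kg/kg and Δp in Pa (1 kg/m² of water = 1 mm).
Layer 1005–580 hPa: Δp = 425 hPa = 42500 Pa, q̄ = 0.00683 kg/kg → 0.00683 × 42500 / 9.8 = 29.62 mm
Layer 580–400 hPa: Δp = 180 hPa = 18000 Pa, q̄ = 0.00268 kg/kg → 0.00268 × 18000 / 9.8 = 4.92 mm
PW = 29.62 + 4.92 = 34.54 ≈ 34.5 mm.

PW ≈ 34.5 mm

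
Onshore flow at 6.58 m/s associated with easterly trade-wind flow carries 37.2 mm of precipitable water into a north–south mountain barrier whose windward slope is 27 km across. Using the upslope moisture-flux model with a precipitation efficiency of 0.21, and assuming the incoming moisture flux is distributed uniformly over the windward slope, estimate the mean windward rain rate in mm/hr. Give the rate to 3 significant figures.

R ≈ 6.85 mm/hr

Incoming column moisture flux per unit ridge length: F = V × PW = 6.58 × 37.2 = 244.776 mm·m/s.
Spread over the 27 km slope with efficiency ε = 0.21: R = ε·F/W = 0.21 × 244.776 / 27000 m = 1.904e-03 mm/s.
R = 1.904e-03 × 3600 = 6.85 mm/hr.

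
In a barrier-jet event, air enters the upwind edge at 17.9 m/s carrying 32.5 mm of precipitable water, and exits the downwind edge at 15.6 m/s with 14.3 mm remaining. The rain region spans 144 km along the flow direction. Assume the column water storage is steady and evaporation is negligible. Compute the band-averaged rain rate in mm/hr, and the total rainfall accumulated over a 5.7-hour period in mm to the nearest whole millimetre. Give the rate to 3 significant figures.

R ≈ 8.97 mm/hr; total ≈ 51 mm

Column moisture flux per unit crosswind length is F = V × PW.
Inflow: F_in = 17.9 × 32.5 = 581.75 mm·m/s
Outflow: F_out = 15.6 × 14.3 = 223.08 mm·m/s
Steady-state rate R = (F_in − F_out)/L = (581.75 − 223.08) / 144000 m = 2.491e-03 mm/s.
R = 2.491e-03 × 3600 = 8.97 mm/hr.
Over 5.7 h: total = 8.97 × 5.7 = 51.129 ≈ 51 mm.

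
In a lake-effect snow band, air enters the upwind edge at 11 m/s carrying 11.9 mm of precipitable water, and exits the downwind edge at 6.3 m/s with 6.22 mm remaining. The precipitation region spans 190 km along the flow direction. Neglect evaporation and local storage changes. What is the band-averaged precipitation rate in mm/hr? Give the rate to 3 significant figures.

R ≈ 1.74 mm/hr

Column moisture flux per unit crosswind length is F = V × PW.
Inflow: F_in = 11 × 11.9 = 130.9 mm·m/s
Outflow: F_out = 6.3 × 6.22 = 39.186 mm·m/s
Steady-state rate R = (F_in − F_out)/L = (130.9 − 39.186) / 190000 m = 4.827e-04 mm/s.
R = 4.827e-04 × 3600 = 1.74 mm/hr.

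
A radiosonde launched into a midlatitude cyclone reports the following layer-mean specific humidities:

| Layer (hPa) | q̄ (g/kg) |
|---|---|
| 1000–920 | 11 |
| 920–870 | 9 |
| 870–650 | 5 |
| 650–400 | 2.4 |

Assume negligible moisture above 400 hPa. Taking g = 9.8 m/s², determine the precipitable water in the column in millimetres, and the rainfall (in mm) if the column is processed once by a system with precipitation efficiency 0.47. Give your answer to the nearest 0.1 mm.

Precipitable water is the column-integrated vapour mass per unit area: PW = (1/g) Σ q̄ Δp, with q in kg/kg and Δp in Pa (1 kg/m² of water = 1 mm).
Layer 1000–920 hPa: Δp = 80 hPa = 8000 Pa, q̄ = 0.011 kg/kg → 0.011 × 8000 / 9.8 = 8.98 mm
Layer 920–870 hPa: Δp = 50 hPa = 5000 Pa, q̄ = 0.009 kg/kg → 0.009 × 5000 / 9.8 = 4.59 mm
Layer 870–650 hPa: Δp = 220 hPa = 22000 Pa, q̄ = 0.005 kg/kg → 0.005 × 22000 / 9.8 = 11.22 mm
Layer 650–400 hPa: Δp = 250 hPa = 25000 Pa, q̄ = 0.0024 kg/kg → 0.0024 × 25000 / 9.8 = 6.12 mm
PW = 8.98 + 4.59 + 11.22 + 6.12 = 30.91 ≈ 30.9 mm.
Rainfall = ε × PW = 0.47 × 30.9 = 14.5 mm.

PW ≈ 30.9 mm; rainfall ≈ 14.5 mm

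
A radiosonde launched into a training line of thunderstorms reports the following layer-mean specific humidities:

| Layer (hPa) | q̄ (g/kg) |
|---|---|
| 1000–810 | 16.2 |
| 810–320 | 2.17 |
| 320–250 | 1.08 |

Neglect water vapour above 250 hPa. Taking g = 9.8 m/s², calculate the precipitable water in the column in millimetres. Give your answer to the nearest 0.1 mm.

Precipitable water is the column-integrated vapour mass per unit area: PW = (1/g) Σ q̄ Δp, with q in kg/kg and Δp in Pa (1 kg/m² of water = 1 mm).
Layer 1000–810 hPa: Δp = 190 hPa = 19000 Pa, q̄ = 0.0162 kg/kg → 0.0162 × 19000 / 9.8 = 31.41 mm
Layer 810–320 hPa: Δp = 490 hPa = 49000 Pa, q̄ = 0.00217 kg/kg → 0.00217 × 49000 / 9.8 = 10.85 mm
Layer 320–250 hPa: Δp = 70 hPa = 7000 Pa, q̄ = 0.00108 kg/kg → 0.00108 × 7000 / 9.8 = 0.77 mm
PW = 31.41 + 10.85 + 0.77 = 43.03 ≈ 43.0 mm.

PW ≈ 43.0 mm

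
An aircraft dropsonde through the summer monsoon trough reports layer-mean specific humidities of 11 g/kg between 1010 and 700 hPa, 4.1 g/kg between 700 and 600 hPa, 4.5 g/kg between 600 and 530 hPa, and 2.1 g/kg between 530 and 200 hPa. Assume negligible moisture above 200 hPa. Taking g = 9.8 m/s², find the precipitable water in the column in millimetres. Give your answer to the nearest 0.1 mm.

Precipitable water is the column-integrated vapour mass per unit area: PW = (1/g) Σ q̄ Δp, with q in kg/kg and Δp in Pa (1 kg/m² of water = 1 mm).
Layer 1010–700 hPa: Δp = 310 hPa = 31000 Pa, q̄ = 0.011 kg/kg → 0.011 × 31000 / 9.8 = 34.80 mm
Layer 700–600 hPa: Δp = 100 hPa = 10000 Pa, q̄ = 0.0041 kg/kg → 0.0041 × 10000 / 9.8 = 4.18 mm
Layer 600–530 hPa: Δp = 70 hPa = 7000 Pa, q̄ = 0.0045 kg/kg → 0.0045 × 7000 / 9.8 = 3.21 mm
Layer 530–200 hPa: Δp = 330 hPa = 33000 Pa, q̄ = 0.0021 kg/kg → 0.0021 × 33000 / 9.8 = 7.07 mm
PW = 34.80 + 4.18 + 3.21 + 7.07 = 49.26 ≈ 49.3 mm.

PW ≈ 49.3 mm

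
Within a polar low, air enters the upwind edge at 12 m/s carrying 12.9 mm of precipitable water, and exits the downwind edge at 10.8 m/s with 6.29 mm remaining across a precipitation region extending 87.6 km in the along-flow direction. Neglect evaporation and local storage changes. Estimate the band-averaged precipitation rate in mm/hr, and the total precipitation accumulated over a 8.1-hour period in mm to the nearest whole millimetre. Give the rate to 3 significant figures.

Column moisture flux per unit crosswind length is F = V × PW.
Inflow: F_in = 12 × 12.9 = 154.8 mm·m/s
Outflow: F_out = 10.8 × 6.29 = 67.932 mm·m/s
Steady-state rate R = (F_in − F_out)/L = (154.8 − 67.932) / 87600 m = 9.916e-04 mm/s.
R = 9.916e-04 × 3600 = 3.57 mm/hr.
Over 8.1 h: total = 3.57 × 8.1 = 28.917 ≈ 29 mm.

R ≈ 3.57 mm/hr; total ≈ 29 mm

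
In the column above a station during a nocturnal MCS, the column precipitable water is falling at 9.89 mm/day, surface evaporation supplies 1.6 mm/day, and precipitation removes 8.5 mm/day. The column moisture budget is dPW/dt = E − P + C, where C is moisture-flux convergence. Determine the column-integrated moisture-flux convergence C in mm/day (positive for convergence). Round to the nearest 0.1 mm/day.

C ≈ -3.0 mm/day

dPW/dt = -9.89 mm/day.
C = dPW/dt − E + P = (-9.89) − 1.6 + 8.5 = -3.0 mm/day.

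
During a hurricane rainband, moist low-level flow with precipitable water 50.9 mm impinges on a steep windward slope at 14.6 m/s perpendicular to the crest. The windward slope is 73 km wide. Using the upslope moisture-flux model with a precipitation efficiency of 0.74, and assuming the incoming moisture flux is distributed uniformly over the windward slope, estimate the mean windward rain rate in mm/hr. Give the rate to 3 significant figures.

R ≈ 27.1 mm/hr

Incoming column moisture flux per unit ridge length: F = V × PW = 14.6 × 50.9 = 743.14 mm·m/s.
Spread over the 73 km slope with efficiency ε = 0.74: R = ε·F/W = 0.74 × 743.14 / 73000 m = 7.533e-03 mm/s.
R = 7.533e-03 × 3600 = 27.1 mm/hr.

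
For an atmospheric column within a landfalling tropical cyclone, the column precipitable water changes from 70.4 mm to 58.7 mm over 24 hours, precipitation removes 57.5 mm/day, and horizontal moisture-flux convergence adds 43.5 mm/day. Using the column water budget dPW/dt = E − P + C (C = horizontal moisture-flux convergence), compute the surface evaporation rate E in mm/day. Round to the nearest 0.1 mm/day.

E ≈ 2.3 mm/day

dPW/dt = (58.7 − 70.4) mm / (24/24 day) = -11.700 mm/day.
E = dPW/dt + P − C = (-11.700) + 57.5 − (43.5) = 2.3 mm/day.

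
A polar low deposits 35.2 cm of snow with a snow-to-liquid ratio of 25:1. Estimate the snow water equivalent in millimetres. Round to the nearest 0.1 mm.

SWE ≈ 14.1 mm

SWE = snow depth / ratio = 35.2 cm / 25 = 1.408 cm = 14.1 mm.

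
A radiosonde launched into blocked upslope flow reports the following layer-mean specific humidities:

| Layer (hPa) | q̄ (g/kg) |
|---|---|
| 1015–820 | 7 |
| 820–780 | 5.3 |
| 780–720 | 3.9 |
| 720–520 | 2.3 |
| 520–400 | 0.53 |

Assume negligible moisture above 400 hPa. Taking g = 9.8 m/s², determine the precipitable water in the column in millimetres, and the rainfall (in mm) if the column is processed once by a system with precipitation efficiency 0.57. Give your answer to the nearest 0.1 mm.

Precipitable water is the column-integrated vapour mass per unit area: PW = (1/g) Σ q̄ Δp, with q in kg/kg and Δp in Pa (1 kg/m² of water = 1 mm).
Layer 1015–820 hPa: Δp = 195 hPa = 19500 Pa, q̄ = 0.007 kg/kg → 0.007 × 19500 / 9.8 = 13.93 mm
Layer 820–780 hPa: Δp = 40 hPa = 4000 Pa, q̄ = 0.0053 kg/kg → 0.0053 × 4000 / 9.8 = 2.16 mm
Layer 780–720 hPa: Δp = 60 hPa = 6000 Pa, q̄ = 0.0039 kg/kg → 0.0039 × 6000 / 9.8 = 2.39 mm
Layer 720–520 hPa: Δp = 200 hPa = 20000 Pa, q̄ = 0.0023 kg/kg → 0.0023 × 20000 / 9.8 = 4.69 mm
Layer 520–400 hPa: Δp = 120 hPa = 12000 Pa, q̄ = 0.00053 kg/kg → 0.00053 × 12000 / 9.8 = 0.65 mm
PW = 13.93 + 2.16 + 2.39 + 4.69 + 0.65 = 23.82 ≈ 23.8 mm.
Rainfall = ε × PW = 0.57 × 23.8 = 13.6 mm.

PW ≈ 23.8 mm; rainfall ≈ 13.6 mm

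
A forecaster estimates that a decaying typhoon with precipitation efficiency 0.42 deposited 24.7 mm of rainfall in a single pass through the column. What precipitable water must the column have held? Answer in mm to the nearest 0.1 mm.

PW = rainfall / ε = 24.7 / 0.42 = 58.8 mm.

PW ≈ 58.8 mm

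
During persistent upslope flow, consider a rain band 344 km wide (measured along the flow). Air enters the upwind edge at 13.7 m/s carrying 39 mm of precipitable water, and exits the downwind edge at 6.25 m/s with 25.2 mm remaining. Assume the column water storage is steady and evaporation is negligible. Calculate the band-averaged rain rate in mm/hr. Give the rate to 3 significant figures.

Column moisture flux per unit crosswind length is F = V × PW.
Inflow: F_in = 13.7 × 39 = 534.3 mm·m/s
Outflow: F_out = 6.25 × 25.2 = 157.5 mm·m/s
Steady-state rate R = (F_in − F_out)/L = (534.3 − 157.5) / 344000 m = 1.095e-03 mm/s.
R = 1.095e-03 × 3600 = 3.94 mm/hr.

R ≈ 3.94 mm/hr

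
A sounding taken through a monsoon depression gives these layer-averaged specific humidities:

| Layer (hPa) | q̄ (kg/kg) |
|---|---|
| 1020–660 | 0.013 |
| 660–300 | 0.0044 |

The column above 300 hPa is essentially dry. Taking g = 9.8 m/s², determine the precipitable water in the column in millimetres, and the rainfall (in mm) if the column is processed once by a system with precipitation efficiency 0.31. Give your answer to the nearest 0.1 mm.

PW ≈ 63.9 mm; rainfall ≈ 19.8 mm

Precipitable water is the column-integrated vapour mass per unit area: PW = (1/g) Σ q̄ Δp, with q in kg/kg and Δp in Pa (1 kg/m² of water = 1 mm).
Layer 1020–660 hPa: Δp = 360 hPa = 36000 Pa, q̄ = 0.013 kg/kg → 0.013 × 36000 / 9.8 = 47.76 mm
Layer 660–300 hPa: Δp = 360 hPa = 36000 Pa, q̄ = 0.0044 kg/kg → 0.0044 × 36000 / 9.8 = 16.16 mm
PW = 47.76 + 16.16 = 63.92 ≈ 63.9 mm.
Rainfall = ε × PW = 0.31 × 63.9 = 19.8 mm.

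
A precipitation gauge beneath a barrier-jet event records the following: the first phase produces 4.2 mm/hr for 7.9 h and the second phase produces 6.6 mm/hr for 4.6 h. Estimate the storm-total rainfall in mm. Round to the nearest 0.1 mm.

total ≈ 63.5 mm

Total = Σ Rᵢ Δtᵢ = 4.2 × 7.9 + 6.6 × 4.6
      = 33.18 + 30.36 = 63.5 mm.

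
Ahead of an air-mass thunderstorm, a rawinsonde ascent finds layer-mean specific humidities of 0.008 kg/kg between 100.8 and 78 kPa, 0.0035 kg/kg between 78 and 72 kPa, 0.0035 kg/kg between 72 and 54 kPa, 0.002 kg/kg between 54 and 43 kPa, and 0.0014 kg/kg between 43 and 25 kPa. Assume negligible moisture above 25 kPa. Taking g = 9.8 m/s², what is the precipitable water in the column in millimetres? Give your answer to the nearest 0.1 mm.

PW ≈ 32.0 mm

Precipitable water is the column-integrated vapour mass per unit area: PW = (1/g) Σ q̄ Δp, with q in kg/kg and Δp in Pa (1 kg/m² of water = 1 mm).
Layer 100.8–78 kPa: Δp = 228 hPa = 22800 Pa, q̄ = 0.008 kg/kg → 0.008 × 22800 / 9.8 = 18.61 mm
Layer 78–72 kPa: Δp = 60 hPa = 6000 Pa, q̄ = 0.0035 kg/kg → 0.0035 × 6000 / 9.8 = 2.14 mm
Layer 72–54 kPa: Δp = 180 hPa = 18000 Pa, q̄ = 0.0035 kg/kg → 0.0035 × 18000 / 9.8 = 6.43 mm
Layer 54–43 kPa: Δp = 110 hPa = 11000 Pa, q̄ = 0.002 kg/kg → 0.002 × 11000 / 9.8 = 2.24 mm
Layer 43–25 kPa: Δp = 180 hPa = 18000 Pa, q̄ = 0.0014 kg/kg → 0.0014 × 18000 / 9.8 = 2.57 mm
PW = 18.61 + 2.14 + 6.43 + 2.24 + 2.57 = 31.99 ≈ 32.0 mm.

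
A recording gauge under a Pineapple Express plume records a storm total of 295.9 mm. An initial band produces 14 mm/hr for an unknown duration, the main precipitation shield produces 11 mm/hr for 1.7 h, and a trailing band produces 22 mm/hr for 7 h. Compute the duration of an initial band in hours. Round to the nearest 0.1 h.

Known phases: 11 × 1.7 + 22 × 7 = 18.7 + 154 = 172.7 mm.
Remaining depth = 295.9 − 172.7 = 123.2 mm.
Duration = 123.2 / 14 = 8.8 h.

duration ≈ 8.8 h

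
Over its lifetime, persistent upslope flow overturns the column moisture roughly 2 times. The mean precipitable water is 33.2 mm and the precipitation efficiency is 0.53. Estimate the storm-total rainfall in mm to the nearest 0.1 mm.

Each cycle deposits ε × PW = 0.53 × 33.2 = 17.596 mm.
Over 2 cycles: 2 × 17.596 = 35.2 mm.

rainfall ≈ 35.2 mm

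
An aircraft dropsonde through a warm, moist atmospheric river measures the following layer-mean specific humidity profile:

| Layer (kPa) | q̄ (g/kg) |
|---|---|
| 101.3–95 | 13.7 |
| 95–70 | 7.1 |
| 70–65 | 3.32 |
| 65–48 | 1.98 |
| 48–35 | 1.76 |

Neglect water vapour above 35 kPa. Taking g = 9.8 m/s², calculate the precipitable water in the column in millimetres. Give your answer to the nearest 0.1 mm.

Precipitable water is the column-integrated vapour mass per unit area: PW = (1/g) Σ q̄ Δp, with q in kg/kg and Δp in Pa (1 kg/m² of water = 1 mm).
Layer 101.3–95 kPa: Δp = 63 hPa = 6300 Pa, q̄ = 0.0137 kg/kg → 0.0137 × 6300 / 9.8 = 8.81 mm
Layer 95–70 kPa: Δp = 250 hPa = 25000 Pa, q̄ = 0.0071 kg/kg → 0.0071 × 25000 / 9.8 = 18.11 mm
Layer 70–65 kPa: Δp = 50 hPa = 5000 Pa, q̄ = 0.00332 kg/kg → 0.00332 × 5000 / 9.8 = 1.69 mm
Layer 65–48 kPa: Δp = 170 hPa = 17000 Pa, q̄ = 0.00198 kg/kg → 0.00198 × 17000 / 9.8 = 3.43 mm
Layer 48–35 kPa: Δp = 130 hPa = 13000 Pa, q̄ = 0.00176 kg/kg → 0.00176 × 13000 / 9.8 = 2.33 mm
PW = 8.81 + 18.11 + 1.69 + 3.43 + 2.33 = 34.37 ≈ 34.4 mm.

PW ≈ 34.4 mm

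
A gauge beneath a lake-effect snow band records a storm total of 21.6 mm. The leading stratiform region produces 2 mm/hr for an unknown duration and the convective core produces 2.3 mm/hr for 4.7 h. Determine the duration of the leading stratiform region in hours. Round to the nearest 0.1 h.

duration ≈ 5.4 h

Known phases: 2.3 × 4.7 = 10.81 mm.
Remaining depth = 21.6 − 10.81 = 10.79 mm.
Duration = 10.79 / 2 = 5.4 h.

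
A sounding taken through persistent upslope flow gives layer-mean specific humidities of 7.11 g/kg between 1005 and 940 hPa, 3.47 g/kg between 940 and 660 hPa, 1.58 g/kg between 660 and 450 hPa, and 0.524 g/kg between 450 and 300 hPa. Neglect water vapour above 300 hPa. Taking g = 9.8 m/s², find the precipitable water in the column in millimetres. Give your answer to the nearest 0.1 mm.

PW ≈ 18.8 mm

Precipitable water is the column-integrated vapour mass per unit area: PW = (1/g) Σ q̄ Δp, with q in kg/kg and Δp in Pa (1 kg/m² of water = 1 mm).
Layer 1005–940 hPa: Δp = 65 hPa = 6500 Pa, q̄ = 0.00711 kg/kg → 0.00711 × 6500 / 9.8 = 4.72 mm
Layer 940–660 hPa: Δp = 280 hPa = 28000 Pa, q̄ = 0.00347 kg/kg → 0.00347 × 28000 / 9.8 = 9.91 mm
Layer 660–450 hPa: Δp = 210 hPa = 21000 Pa, q̄ = 0.00158 kg/kg → 0.00158 × 21000 / 9.8 = 3.39 mm
Layer 450–300 hPa: Δp = 150 hPa = 15000 Pa, q̄ = 0.000524 kg/kg → 0.000524 × 15000 / 9.8 = 0.80 mm
PW = 4.72 + 9.91 + 3.39 + 0.80 = 18.82 ≈ 18.8 mm.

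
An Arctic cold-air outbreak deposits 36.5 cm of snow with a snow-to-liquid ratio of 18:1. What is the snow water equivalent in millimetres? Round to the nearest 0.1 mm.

SWE = snow depth / ratio = 36.5 cm / 18 = 2.028 cm = 20.3 mm.

SWE ≈ 20.3 mm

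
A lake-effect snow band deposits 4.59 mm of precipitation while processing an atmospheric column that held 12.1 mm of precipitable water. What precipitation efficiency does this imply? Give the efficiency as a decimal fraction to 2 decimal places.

ε = precipitation / PW = 4.59 / 12.1 = 0.38.

ε ≈ 0.38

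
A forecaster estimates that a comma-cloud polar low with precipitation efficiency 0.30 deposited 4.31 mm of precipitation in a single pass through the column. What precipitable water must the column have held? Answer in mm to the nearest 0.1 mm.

PW ≈ 14.4 mm

PW = precipitation / ε = 4.31 / 0.30 = 14.4 mm.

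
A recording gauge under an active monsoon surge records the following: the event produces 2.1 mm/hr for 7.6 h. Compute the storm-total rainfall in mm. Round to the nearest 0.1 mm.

Total = Σ Rᵢ Δtᵢ = 2.1 × 7.6
      = 15.96 = 16.0 mm.

total ≈ 16.0 mm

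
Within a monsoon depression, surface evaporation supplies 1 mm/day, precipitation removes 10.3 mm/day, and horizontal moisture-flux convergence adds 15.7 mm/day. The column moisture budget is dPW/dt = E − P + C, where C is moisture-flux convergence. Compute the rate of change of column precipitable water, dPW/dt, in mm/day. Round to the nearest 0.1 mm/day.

dPW/dt = E − P + C = 1 − 10.3 + (15.7) = 6.4 mm/day.

dPW/dt ≈ 6.4 mm/day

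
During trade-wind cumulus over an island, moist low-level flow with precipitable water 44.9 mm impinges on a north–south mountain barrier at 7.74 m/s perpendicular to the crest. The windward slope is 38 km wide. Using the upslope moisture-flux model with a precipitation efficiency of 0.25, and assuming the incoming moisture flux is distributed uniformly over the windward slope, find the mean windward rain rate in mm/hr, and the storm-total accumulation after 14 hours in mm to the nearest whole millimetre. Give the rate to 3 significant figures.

Incoming column moisture flux per unit ridge length: F = V × PW = 7.74 × 44.9 = 347.526 mm·m/s.
Spread over the 38 km slope with efficiency ε = 0.25: R = ε·F/W = 0.25 × 347.526 / 38000 m = 2.286e-03 mm/s.
R = 2.286e-03 × 3600 = 8.23 mm/hr.
Over 14 h: total = 8.23 × 14 = 115.22 ≈ 115 mm.

R ≈ 8.23 mm/hr; total ≈ 115 mm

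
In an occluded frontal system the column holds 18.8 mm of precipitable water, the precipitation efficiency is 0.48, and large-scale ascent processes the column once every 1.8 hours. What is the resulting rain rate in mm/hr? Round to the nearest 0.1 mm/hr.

Each overturning extracts ε × PW = 0.48 × 18.8 = 9.024 mm.
Rate = ε·PW / τ = 9.024 / 1.8 h = 5.0 mm/hr.

R ≈ 5.0 mm/hr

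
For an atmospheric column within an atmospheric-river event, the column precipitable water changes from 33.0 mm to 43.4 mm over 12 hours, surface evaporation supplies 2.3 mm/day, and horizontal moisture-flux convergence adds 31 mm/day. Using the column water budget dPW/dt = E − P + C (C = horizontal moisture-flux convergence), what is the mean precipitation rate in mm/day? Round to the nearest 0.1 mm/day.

dPW/dt = (43.4 − 33.0) mm / (12/24 day) = +20.800 mm/day.
P = E + C − dPW/dt = 2.3 + (31) − (+20.800) = 12.5 mm/day.

P ≈ 12.5 mm/day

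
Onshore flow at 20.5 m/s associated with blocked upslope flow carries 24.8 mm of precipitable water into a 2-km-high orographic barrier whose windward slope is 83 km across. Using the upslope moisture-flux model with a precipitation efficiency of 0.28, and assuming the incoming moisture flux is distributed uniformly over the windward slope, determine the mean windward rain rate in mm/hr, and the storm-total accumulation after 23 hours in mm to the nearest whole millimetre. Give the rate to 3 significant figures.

R ≈ 6.17 mm/hr; total ≈ 142 mm

Incoming column moisture flux per unit ridge length: F = V × PW = 20.5 × 24.8 = 508.4 mm·m/s.
Spread over the 83 km slope with efficiency ε = 0.28: R = ε·F/W = 0.28 × 508.4 / 83000 m = 1.715e-03 mm/s.
R = 1.715e-03 × 3600 = 6.17 mm/hr.
Over 23 h: total = 6.17 × 23 = 141.91 ≈ 142 mm.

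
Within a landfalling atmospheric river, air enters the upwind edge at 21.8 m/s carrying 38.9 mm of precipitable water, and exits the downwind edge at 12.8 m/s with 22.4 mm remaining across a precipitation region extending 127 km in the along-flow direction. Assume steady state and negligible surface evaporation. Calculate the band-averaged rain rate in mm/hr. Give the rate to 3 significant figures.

Column moisture flux per unit crosswind length is F = V × PW.
Inflow: F_in = 21.8 × 38.9 = 848.02 mm·m/s
Outflow: F_out = 12.8 × 22.4 = 286.72 mm·m/s
Steady-state rate R = (F_in − F_out)/L = (848.02 − 286.72) / 127000 m = 4.420e-03 mm/s.
R = 4.420e-03 × 3600 = 15.9 mm/hr.

R ≈ 15.9 mm/hr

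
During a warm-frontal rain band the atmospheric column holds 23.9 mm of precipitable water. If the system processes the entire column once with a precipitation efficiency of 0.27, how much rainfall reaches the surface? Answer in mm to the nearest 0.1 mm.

rainfall ≈ 6.5 mm

Rainfall = ε × PW = 0.27 × 23.9 = 6.5 mm.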